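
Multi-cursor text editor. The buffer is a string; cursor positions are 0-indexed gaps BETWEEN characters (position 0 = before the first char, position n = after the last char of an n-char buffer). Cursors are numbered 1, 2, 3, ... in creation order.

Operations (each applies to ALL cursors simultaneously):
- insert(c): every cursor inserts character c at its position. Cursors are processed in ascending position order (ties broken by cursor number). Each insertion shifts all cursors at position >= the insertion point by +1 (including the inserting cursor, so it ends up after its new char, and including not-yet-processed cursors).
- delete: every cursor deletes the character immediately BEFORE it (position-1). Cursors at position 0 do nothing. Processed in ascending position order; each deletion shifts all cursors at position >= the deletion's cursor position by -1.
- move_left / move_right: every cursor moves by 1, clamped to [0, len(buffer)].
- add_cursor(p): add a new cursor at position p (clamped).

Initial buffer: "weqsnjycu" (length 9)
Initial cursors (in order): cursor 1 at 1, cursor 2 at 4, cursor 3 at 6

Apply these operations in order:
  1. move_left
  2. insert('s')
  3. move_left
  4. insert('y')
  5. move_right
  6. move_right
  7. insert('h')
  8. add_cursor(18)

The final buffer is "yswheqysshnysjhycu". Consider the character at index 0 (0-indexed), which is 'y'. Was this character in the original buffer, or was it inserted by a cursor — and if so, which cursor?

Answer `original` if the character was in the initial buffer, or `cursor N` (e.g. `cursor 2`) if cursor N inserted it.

Answer: cursor 1

Derivation:
After op 1 (move_left): buffer="weqsnjycu" (len 9), cursors c1@0 c2@3 c3@5, authorship .........
After op 2 (insert('s')): buffer="sweqssnsjycu" (len 12), cursors c1@1 c2@5 c3@8, authorship 1...2..3....
After op 3 (move_left): buffer="sweqssnsjycu" (len 12), cursors c1@0 c2@4 c3@7, authorship 1...2..3....
After op 4 (insert('y')): buffer="ysweqyssnysjycu" (len 15), cursors c1@1 c2@6 c3@10, authorship 11...22..33....
After op 5 (move_right): buffer="ysweqyssnysjycu" (len 15), cursors c1@2 c2@7 c3@11, authorship 11...22..33....
After op 6 (move_right): buffer="ysweqyssnysjycu" (len 15), cursors c1@3 c2@8 c3@12, authorship 11...22..33....
After op 7 (insert('h')): buffer="yswheqysshnysjhycu" (len 18), cursors c1@4 c2@10 c3@15, authorship 11.1..22.2.33.3...
After op 8 (add_cursor(18)): buffer="yswheqysshnysjhycu" (len 18), cursors c1@4 c2@10 c3@15 c4@18, authorship 11.1..22.2.33.3...
Authorship (.=original, N=cursor N): 1 1 . 1 . . 2 2 . 2 . 3 3 . 3 . . .
Index 0: author = 1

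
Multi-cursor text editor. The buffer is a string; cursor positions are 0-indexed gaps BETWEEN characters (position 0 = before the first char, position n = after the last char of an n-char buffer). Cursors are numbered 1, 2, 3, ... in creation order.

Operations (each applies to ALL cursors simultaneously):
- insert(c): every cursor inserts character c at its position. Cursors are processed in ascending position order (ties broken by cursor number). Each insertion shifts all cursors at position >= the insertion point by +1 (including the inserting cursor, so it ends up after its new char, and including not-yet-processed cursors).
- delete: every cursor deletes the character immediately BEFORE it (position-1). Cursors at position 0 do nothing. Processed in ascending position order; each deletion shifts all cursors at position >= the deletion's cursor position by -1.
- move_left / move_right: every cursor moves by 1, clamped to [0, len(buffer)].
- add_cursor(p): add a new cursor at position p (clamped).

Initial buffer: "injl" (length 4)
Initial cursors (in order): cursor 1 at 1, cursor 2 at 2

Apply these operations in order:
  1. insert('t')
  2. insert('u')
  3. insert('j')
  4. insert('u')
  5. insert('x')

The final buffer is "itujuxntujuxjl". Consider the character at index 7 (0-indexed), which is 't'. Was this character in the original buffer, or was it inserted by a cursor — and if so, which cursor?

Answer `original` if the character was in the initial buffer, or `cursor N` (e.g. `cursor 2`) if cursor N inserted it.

Answer: cursor 2

Derivation:
After op 1 (insert('t')): buffer="itntjl" (len 6), cursors c1@2 c2@4, authorship .1.2..
After op 2 (insert('u')): buffer="ituntujl" (len 8), cursors c1@3 c2@6, authorship .11.22..
After op 3 (insert('j')): buffer="itujntujjl" (len 10), cursors c1@4 c2@8, authorship .111.222..
After op 4 (insert('u')): buffer="itujuntujujl" (len 12), cursors c1@5 c2@10, authorship .1111.2222..
After op 5 (insert('x')): buffer="itujuxntujuxjl" (len 14), cursors c1@6 c2@12, authorship .11111.22222..
Authorship (.=original, N=cursor N): . 1 1 1 1 1 . 2 2 2 2 2 . .
Index 7: author = 2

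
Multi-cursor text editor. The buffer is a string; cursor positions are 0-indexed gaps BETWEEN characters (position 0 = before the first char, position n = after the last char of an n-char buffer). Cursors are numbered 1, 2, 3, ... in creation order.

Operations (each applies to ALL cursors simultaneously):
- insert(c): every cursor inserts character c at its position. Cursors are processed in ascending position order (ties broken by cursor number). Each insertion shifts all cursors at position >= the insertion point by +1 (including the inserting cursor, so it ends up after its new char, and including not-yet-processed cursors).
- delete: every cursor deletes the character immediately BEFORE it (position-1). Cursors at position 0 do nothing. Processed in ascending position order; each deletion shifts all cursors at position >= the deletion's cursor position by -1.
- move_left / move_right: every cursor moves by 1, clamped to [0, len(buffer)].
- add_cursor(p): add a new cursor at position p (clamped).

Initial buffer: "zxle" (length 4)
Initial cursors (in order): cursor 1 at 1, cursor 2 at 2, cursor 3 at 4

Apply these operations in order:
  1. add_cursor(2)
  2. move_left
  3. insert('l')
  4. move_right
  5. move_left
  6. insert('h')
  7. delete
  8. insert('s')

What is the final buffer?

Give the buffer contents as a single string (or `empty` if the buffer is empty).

Answer: lszllssxllse

Derivation:
After op 1 (add_cursor(2)): buffer="zxle" (len 4), cursors c1@1 c2@2 c4@2 c3@4, authorship ....
After op 2 (move_left): buffer="zxle" (len 4), cursors c1@0 c2@1 c4@1 c3@3, authorship ....
After op 3 (insert('l')): buffer="lzllxlle" (len 8), cursors c1@1 c2@4 c4@4 c3@7, authorship 1.24..3.
After op 4 (move_right): buffer="lzllxlle" (len 8), cursors c1@2 c2@5 c4@5 c3@8, authorship 1.24..3.
After op 5 (move_left): buffer="lzllxlle" (len 8), cursors c1@1 c2@4 c4@4 c3@7, authorship 1.24..3.
After op 6 (insert('h')): buffer="lhzllhhxllhe" (len 12), cursors c1@2 c2@7 c4@7 c3@11, authorship 11.2424..33.
After op 7 (delete): buffer="lzllxlle" (len 8), cursors c1@1 c2@4 c4@4 c3@7, authorship 1.24..3.
After op 8 (insert('s')): buffer="lszllssxllse" (len 12), cursors c1@2 c2@7 c4@7 c3@11, authorship 11.2424..33.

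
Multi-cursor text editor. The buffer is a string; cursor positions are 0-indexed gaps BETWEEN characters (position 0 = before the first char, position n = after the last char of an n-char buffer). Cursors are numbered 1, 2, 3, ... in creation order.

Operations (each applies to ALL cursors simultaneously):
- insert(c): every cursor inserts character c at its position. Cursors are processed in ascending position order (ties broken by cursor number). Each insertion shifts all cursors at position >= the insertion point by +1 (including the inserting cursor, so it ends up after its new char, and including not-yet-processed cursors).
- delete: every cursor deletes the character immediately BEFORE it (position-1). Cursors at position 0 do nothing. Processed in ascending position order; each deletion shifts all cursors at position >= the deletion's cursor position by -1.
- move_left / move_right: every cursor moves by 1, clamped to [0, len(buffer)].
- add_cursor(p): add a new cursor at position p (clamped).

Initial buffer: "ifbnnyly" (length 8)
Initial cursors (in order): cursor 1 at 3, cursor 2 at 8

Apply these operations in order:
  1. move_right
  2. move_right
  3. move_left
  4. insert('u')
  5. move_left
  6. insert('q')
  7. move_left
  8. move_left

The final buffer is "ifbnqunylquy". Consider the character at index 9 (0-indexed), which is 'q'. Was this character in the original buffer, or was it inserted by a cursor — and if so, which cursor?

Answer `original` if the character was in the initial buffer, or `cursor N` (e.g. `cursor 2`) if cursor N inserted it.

Answer: cursor 2

Derivation:
After op 1 (move_right): buffer="ifbnnyly" (len 8), cursors c1@4 c2@8, authorship ........
After op 2 (move_right): buffer="ifbnnyly" (len 8), cursors c1@5 c2@8, authorship ........
After op 3 (move_left): buffer="ifbnnyly" (len 8), cursors c1@4 c2@7, authorship ........
After op 4 (insert('u')): buffer="ifbnunyluy" (len 10), cursors c1@5 c2@9, authorship ....1...2.
After op 5 (move_left): buffer="ifbnunyluy" (len 10), cursors c1@4 c2@8, authorship ....1...2.
After op 6 (insert('q')): buffer="ifbnqunylquy" (len 12), cursors c1@5 c2@10, authorship ....11...22.
After op 7 (move_left): buffer="ifbnqunylquy" (len 12), cursors c1@4 c2@9, authorship ....11...22.
After op 8 (move_left): buffer="ifbnqunylquy" (len 12), cursors c1@3 c2@8, authorship ....11...22.
Authorship (.=original, N=cursor N): . . . . 1 1 . . . 2 2 .
Index 9: author = 2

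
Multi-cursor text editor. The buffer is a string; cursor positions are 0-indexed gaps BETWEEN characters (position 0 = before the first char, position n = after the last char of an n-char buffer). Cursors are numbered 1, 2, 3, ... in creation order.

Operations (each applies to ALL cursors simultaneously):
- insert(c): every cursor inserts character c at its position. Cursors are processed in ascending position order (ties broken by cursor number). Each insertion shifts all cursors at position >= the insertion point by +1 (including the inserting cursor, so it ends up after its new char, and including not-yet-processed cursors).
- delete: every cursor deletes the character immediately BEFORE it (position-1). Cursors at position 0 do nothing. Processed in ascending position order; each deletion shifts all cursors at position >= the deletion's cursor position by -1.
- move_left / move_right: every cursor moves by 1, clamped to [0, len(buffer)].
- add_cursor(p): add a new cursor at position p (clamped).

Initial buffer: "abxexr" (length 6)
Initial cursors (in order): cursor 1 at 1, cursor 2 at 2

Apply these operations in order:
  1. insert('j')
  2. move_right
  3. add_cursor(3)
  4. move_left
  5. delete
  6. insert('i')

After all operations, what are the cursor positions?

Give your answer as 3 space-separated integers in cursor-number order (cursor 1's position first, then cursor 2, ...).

After op 1 (insert('j')): buffer="ajbjxexr" (len 8), cursors c1@2 c2@4, authorship .1.2....
After op 2 (move_right): buffer="ajbjxexr" (len 8), cursors c1@3 c2@5, authorship .1.2....
After op 3 (add_cursor(3)): buffer="ajbjxexr" (len 8), cursors c1@3 c3@3 c2@5, authorship .1.2....
After op 4 (move_left): buffer="ajbjxexr" (len 8), cursors c1@2 c3@2 c2@4, authorship .1.2....
After op 5 (delete): buffer="bxexr" (len 5), cursors c1@0 c3@0 c2@1, authorship .....
After op 6 (insert('i')): buffer="iibixexr" (len 8), cursors c1@2 c3@2 c2@4, authorship 13.2....

Answer: 2 4 2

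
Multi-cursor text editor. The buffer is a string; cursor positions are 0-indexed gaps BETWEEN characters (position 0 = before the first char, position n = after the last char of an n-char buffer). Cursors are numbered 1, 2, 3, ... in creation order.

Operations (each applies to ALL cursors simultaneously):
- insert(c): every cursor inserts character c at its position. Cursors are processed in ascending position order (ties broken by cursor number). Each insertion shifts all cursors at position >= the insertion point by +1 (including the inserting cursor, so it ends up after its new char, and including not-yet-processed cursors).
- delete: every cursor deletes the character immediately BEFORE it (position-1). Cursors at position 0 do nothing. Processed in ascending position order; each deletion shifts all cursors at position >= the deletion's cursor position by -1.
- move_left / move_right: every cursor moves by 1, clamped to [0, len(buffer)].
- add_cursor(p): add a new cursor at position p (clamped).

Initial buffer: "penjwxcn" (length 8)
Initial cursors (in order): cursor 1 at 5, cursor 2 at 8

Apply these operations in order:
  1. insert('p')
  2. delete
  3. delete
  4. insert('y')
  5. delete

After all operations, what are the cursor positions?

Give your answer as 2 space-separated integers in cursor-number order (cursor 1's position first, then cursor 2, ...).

Answer: 4 6

Derivation:
After op 1 (insert('p')): buffer="penjwpxcnp" (len 10), cursors c1@6 c2@10, authorship .....1...2
After op 2 (delete): buffer="penjwxcn" (len 8), cursors c1@5 c2@8, authorship ........
After op 3 (delete): buffer="penjxc" (len 6), cursors c1@4 c2@6, authorship ......
After op 4 (insert('y')): buffer="penjyxcy" (len 8), cursors c1@5 c2@8, authorship ....1..2
After op 5 (delete): buffer="penjxc" (len 6), cursors c1@4 c2@6, authorship ......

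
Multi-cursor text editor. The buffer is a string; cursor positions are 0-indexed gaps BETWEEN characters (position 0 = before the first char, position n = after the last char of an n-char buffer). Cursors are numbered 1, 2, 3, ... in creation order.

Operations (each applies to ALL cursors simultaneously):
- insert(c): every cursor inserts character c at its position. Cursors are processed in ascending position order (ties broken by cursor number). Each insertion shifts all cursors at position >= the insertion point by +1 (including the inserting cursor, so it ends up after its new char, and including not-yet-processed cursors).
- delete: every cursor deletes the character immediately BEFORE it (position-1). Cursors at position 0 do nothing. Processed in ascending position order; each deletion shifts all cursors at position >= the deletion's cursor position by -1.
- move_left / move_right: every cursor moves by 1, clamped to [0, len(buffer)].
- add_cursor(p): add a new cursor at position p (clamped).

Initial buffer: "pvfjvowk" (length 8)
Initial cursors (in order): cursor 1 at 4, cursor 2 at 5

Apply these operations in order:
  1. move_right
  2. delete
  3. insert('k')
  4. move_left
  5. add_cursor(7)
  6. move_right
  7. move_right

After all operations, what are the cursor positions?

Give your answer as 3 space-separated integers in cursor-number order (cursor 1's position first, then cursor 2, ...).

Answer: 7 7 8

Derivation:
After op 1 (move_right): buffer="pvfjvowk" (len 8), cursors c1@5 c2@6, authorship ........
After op 2 (delete): buffer="pvfjwk" (len 6), cursors c1@4 c2@4, authorship ......
After op 3 (insert('k')): buffer="pvfjkkwk" (len 8), cursors c1@6 c2@6, authorship ....12..
After op 4 (move_left): buffer="pvfjkkwk" (len 8), cursors c1@5 c2@5, authorship ....12..
After op 5 (add_cursor(7)): buffer="pvfjkkwk" (len 8), cursors c1@5 c2@5 c3@7, authorship ....12..
After op 6 (move_right): buffer="pvfjkkwk" (len 8), cursors c1@6 c2@6 c3@8, authorship ....12..
After op 7 (move_right): buffer="pvfjkkwk" (len 8), cursors c1@7 c2@7 c3@8, authorship ....12..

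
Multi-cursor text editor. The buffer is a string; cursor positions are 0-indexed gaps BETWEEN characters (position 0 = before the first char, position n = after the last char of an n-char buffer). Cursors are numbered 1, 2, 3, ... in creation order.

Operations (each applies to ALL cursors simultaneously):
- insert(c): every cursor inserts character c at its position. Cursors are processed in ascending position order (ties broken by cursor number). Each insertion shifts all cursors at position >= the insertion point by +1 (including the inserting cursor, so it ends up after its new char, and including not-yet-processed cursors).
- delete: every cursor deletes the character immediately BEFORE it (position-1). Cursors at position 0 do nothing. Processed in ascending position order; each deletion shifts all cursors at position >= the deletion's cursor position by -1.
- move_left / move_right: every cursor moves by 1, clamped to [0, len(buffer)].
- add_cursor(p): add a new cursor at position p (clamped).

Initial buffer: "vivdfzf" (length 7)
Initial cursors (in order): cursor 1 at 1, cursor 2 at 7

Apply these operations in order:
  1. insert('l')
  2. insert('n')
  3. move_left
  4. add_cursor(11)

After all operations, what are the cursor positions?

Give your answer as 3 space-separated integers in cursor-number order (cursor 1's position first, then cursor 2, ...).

Answer: 2 10 11

Derivation:
After op 1 (insert('l')): buffer="vlivdfzfl" (len 9), cursors c1@2 c2@9, authorship .1......2
After op 2 (insert('n')): buffer="vlnivdfzfln" (len 11), cursors c1@3 c2@11, authorship .11......22
After op 3 (move_left): buffer="vlnivdfzfln" (len 11), cursors c1@2 c2@10, authorship .11......22
After op 4 (add_cursor(11)): buffer="vlnivdfzfln" (len 11), cursors c1@2 c2@10 c3@11, authorship .11......22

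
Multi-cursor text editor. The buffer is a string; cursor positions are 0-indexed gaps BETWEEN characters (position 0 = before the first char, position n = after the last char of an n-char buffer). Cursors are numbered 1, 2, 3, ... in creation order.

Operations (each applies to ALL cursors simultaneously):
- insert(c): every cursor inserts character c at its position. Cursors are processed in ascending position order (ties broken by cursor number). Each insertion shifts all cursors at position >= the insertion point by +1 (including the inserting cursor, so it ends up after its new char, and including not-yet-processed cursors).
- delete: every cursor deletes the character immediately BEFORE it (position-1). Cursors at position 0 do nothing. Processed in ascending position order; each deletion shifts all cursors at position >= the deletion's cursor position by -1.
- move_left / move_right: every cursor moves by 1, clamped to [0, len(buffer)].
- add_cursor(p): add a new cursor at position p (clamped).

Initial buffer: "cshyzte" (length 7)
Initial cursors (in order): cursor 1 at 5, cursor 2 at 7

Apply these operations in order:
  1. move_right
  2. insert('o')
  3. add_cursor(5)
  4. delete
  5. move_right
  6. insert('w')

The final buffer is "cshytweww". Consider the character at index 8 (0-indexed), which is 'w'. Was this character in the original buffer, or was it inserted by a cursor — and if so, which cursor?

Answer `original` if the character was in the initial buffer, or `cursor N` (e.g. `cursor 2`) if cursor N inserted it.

After op 1 (move_right): buffer="cshyzte" (len 7), cursors c1@6 c2@7, authorship .......
After op 2 (insert('o')): buffer="cshyztoeo" (len 9), cursors c1@7 c2@9, authorship ......1.2
After op 3 (add_cursor(5)): buffer="cshyztoeo" (len 9), cursors c3@5 c1@7 c2@9, authorship ......1.2
After op 4 (delete): buffer="cshyte" (len 6), cursors c3@4 c1@5 c2@6, authorship ......
After op 5 (move_right): buffer="cshyte" (len 6), cursors c3@5 c1@6 c2@6, authorship ......
After op 6 (insert('w')): buffer="cshytweww" (len 9), cursors c3@6 c1@9 c2@9, authorship .....3.12
Authorship (.=original, N=cursor N): . . . . . 3 . 1 2
Index 8: author = 2

Answer: cursor 2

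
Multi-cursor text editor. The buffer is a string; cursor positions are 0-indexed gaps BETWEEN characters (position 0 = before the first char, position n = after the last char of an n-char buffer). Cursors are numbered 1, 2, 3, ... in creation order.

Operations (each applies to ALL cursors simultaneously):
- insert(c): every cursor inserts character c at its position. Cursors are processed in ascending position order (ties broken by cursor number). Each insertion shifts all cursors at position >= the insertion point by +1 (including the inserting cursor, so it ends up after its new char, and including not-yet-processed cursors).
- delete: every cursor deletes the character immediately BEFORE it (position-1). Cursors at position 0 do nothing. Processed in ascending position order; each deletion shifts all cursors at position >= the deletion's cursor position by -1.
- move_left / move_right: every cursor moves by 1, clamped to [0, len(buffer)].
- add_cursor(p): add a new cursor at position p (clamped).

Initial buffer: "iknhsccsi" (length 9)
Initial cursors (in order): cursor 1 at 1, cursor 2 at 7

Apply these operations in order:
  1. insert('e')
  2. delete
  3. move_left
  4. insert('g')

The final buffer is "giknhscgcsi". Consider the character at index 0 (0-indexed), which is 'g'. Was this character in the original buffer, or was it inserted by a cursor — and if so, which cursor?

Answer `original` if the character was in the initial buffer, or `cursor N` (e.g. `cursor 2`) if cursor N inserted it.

Answer: cursor 1

Derivation:
After op 1 (insert('e')): buffer="ieknhsccesi" (len 11), cursors c1@2 c2@9, authorship .1......2..
After op 2 (delete): buffer="iknhsccsi" (len 9), cursors c1@1 c2@7, authorship .........
After op 3 (move_left): buffer="iknhsccsi" (len 9), cursors c1@0 c2@6, authorship .........
After op 4 (insert('g')): buffer="giknhscgcsi" (len 11), cursors c1@1 c2@8, authorship 1......2...
Authorship (.=original, N=cursor N): 1 . . . . . . 2 . . .
Index 0: author = 1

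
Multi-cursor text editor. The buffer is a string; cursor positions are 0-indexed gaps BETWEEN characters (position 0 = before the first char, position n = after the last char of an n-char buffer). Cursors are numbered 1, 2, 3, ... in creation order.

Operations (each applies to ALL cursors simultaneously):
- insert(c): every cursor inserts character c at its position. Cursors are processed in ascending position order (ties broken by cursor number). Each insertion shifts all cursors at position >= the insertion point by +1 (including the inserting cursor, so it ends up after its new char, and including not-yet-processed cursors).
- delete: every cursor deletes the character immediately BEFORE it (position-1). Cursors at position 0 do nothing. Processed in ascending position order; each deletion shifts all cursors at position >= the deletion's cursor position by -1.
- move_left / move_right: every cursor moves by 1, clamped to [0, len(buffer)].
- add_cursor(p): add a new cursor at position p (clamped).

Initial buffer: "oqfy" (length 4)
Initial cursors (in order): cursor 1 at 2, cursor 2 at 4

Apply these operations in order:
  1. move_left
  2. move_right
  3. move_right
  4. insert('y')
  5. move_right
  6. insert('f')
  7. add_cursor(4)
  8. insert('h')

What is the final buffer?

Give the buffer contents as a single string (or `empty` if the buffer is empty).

After op 1 (move_left): buffer="oqfy" (len 4), cursors c1@1 c2@3, authorship ....
After op 2 (move_right): buffer="oqfy" (len 4), cursors c1@2 c2@4, authorship ....
After op 3 (move_right): buffer="oqfy" (len 4), cursors c1@3 c2@4, authorship ....
After op 4 (insert('y')): buffer="oqfyyy" (len 6), cursors c1@4 c2@6, authorship ...1.2
After op 5 (move_right): buffer="oqfyyy" (len 6), cursors c1@5 c2@6, authorship ...1.2
After op 6 (insert('f')): buffer="oqfyyfyf" (len 8), cursors c1@6 c2@8, authorship ...1.122
After op 7 (add_cursor(4)): buffer="oqfyyfyf" (len 8), cursors c3@4 c1@6 c2@8, authorship ...1.122
After op 8 (insert('h')): buffer="oqfyhyfhyfh" (len 11), cursors c3@5 c1@8 c2@11, authorship ...13.11222

Answer: oqfyhyfhyfh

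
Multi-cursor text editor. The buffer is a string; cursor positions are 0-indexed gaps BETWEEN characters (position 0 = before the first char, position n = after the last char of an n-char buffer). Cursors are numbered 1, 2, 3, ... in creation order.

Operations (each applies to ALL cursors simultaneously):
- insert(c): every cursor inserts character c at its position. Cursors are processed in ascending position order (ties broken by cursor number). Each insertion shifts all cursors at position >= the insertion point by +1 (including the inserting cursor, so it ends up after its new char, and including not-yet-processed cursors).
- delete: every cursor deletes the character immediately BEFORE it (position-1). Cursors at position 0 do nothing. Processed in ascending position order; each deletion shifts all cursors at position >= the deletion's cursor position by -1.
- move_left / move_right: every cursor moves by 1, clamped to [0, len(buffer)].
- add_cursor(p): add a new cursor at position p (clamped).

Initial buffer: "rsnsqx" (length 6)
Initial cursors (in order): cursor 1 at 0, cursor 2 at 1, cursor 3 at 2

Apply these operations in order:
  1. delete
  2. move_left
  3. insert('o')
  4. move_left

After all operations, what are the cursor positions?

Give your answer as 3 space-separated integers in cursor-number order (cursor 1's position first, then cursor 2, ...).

After op 1 (delete): buffer="nsqx" (len 4), cursors c1@0 c2@0 c3@0, authorship ....
After op 2 (move_left): buffer="nsqx" (len 4), cursors c1@0 c2@0 c3@0, authorship ....
After op 3 (insert('o')): buffer="ooonsqx" (len 7), cursors c1@3 c2@3 c3@3, authorship 123....
After op 4 (move_left): buffer="ooonsqx" (len 7), cursors c1@2 c2@2 c3@2, authorship 123....

Answer: 2 2 2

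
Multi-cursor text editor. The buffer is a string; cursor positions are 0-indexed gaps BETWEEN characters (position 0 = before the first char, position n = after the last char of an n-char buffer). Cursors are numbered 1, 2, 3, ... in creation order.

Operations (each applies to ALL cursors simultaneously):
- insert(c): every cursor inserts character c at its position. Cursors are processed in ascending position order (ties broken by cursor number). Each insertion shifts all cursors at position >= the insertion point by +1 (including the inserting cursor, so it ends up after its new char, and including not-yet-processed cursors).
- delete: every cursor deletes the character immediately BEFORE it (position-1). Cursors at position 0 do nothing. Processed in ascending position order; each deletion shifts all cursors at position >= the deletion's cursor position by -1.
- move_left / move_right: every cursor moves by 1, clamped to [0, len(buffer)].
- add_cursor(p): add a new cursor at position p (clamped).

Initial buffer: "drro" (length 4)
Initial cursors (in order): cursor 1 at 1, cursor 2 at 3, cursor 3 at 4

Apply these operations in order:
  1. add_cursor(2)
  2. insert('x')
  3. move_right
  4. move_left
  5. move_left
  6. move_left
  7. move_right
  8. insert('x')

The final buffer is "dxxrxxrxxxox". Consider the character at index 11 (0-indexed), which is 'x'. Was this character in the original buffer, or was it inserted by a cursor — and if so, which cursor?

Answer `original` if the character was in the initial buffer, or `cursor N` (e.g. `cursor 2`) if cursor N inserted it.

After op 1 (add_cursor(2)): buffer="drro" (len 4), cursors c1@1 c4@2 c2@3 c3@4, authorship ....
After op 2 (insert('x')): buffer="dxrxrxox" (len 8), cursors c1@2 c4@4 c2@6 c3@8, authorship .1.4.2.3
After op 3 (move_right): buffer="dxrxrxox" (len 8), cursors c1@3 c4@5 c2@7 c3@8, authorship .1.4.2.3
After op 4 (move_left): buffer="dxrxrxox" (len 8), cursors c1@2 c4@4 c2@6 c3@7, authorship .1.4.2.3
After op 5 (move_left): buffer="dxrxrxox" (len 8), cursors c1@1 c4@3 c2@5 c3@6, authorship .1.4.2.3
After op 6 (move_left): buffer="dxrxrxox" (len 8), cursors c1@0 c4@2 c2@4 c3@5, authorship .1.4.2.3
After op 7 (move_right): buffer="dxrxrxox" (len 8), cursors c1@1 c4@3 c2@5 c3@6, authorship .1.4.2.3
After op 8 (insert('x')): buffer="dxxrxxrxxxox" (len 12), cursors c1@2 c4@5 c2@8 c3@10, authorship .11.44.223.3
Authorship (.=original, N=cursor N): . 1 1 . 4 4 . 2 2 3 . 3
Index 11: author = 3

Answer: cursor 3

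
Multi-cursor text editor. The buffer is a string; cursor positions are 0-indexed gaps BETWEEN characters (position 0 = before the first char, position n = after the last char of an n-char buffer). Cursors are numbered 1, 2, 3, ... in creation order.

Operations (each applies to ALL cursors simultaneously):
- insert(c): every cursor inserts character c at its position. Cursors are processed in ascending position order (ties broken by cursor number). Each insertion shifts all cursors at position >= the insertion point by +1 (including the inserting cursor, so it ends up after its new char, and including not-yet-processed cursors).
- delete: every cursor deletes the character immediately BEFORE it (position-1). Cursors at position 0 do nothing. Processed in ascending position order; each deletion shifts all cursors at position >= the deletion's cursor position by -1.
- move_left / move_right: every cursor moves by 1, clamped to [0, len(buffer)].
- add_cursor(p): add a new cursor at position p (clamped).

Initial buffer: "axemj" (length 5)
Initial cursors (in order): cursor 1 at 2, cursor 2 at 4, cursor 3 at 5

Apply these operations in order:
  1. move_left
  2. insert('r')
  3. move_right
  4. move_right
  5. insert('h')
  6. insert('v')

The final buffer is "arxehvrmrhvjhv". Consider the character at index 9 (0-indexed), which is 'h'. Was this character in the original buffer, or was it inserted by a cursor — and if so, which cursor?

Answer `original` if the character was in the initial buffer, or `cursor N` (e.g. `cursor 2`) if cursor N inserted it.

Answer: cursor 2

Derivation:
After op 1 (move_left): buffer="axemj" (len 5), cursors c1@1 c2@3 c3@4, authorship .....
After op 2 (insert('r')): buffer="arxermrj" (len 8), cursors c1@2 c2@5 c3@7, authorship .1..2.3.
After op 3 (move_right): buffer="arxermrj" (len 8), cursors c1@3 c2@6 c3@8, authorship .1..2.3.
After op 4 (move_right): buffer="arxermrj" (len 8), cursors c1@4 c2@7 c3@8, authorship .1..2.3.
After op 5 (insert('h')): buffer="arxehrmrhjh" (len 11), cursors c1@5 c2@9 c3@11, authorship .1..12.32.3
After op 6 (insert('v')): buffer="arxehvrmrhvjhv" (len 14), cursors c1@6 c2@11 c3@14, authorship .1..112.322.33
Authorship (.=original, N=cursor N): . 1 . . 1 1 2 . 3 2 2 . 3 3
Index 9: author = 2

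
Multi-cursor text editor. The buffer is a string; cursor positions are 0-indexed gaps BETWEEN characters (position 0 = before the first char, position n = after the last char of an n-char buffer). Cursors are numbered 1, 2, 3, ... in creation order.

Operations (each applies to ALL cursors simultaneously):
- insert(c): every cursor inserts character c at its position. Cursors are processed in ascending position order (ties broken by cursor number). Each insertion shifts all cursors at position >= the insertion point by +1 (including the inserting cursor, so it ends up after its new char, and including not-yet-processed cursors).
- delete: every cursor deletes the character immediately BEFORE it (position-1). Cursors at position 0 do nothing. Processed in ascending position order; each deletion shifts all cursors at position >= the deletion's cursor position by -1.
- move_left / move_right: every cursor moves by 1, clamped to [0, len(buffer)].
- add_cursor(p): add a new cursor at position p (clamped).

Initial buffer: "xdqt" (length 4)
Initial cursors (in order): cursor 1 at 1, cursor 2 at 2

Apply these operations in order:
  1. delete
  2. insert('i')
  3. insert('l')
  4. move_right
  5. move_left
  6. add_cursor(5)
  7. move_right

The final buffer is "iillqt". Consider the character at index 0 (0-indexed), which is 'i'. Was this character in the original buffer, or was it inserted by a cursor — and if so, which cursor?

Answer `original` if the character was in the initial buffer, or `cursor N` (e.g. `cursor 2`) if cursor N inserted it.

Answer: cursor 1

Derivation:
After op 1 (delete): buffer="qt" (len 2), cursors c1@0 c2@0, authorship ..
After op 2 (insert('i')): buffer="iiqt" (len 4), cursors c1@2 c2@2, authorship 12..
After op 3 (insert('l')): buffer="iillqt" (len 6), cursors c1@4 c2@4, authorship 1212..
After op 4 (move_right): buffer="iillqt" (len 6), cursors c1@5 c2@5, authorship 1212..
After op 5 (move_left): buffer="iillqt" (len 6), cursors c1@4 c2@4, authorship 1212..
After op 6 (add_cursor(5)): buffer="iillqt" (len 6), cursors c1@4 c2@4 c3@5, authorship 1212..
After op 7 (move_right): buffer="iillqt" (len 6), cursors c1@5 c2@5 c3@6, authorship 1212..
Authorship (.=original, N=cursor N): 1 2 1 2 . .
Index 0: author = 1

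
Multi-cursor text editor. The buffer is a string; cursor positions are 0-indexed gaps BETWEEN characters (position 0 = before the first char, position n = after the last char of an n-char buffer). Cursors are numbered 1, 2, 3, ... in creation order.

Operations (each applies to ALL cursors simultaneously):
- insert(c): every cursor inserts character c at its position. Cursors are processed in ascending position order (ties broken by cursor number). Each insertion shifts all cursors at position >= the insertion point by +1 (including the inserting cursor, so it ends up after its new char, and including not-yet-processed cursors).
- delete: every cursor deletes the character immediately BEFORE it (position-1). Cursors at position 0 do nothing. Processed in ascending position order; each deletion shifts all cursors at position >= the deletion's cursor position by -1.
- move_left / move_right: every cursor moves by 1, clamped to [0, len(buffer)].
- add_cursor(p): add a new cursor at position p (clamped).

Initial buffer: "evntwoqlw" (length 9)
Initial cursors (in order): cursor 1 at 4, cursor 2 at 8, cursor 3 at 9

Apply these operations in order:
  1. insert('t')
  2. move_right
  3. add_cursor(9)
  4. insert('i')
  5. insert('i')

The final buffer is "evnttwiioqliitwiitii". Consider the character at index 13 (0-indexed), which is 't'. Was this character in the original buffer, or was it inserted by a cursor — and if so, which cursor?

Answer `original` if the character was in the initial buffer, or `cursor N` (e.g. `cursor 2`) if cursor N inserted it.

After op 1 (insert('t')): buffer="evnttwoqltwt" (len 12), cursors c1@5 c2@10 c3@12, authorship ....1....2.3
After op 2 (move_right): buffer="evnttwoqltwt" (len 12), cursors c1@6 c2@11 c3@12, authorship ....1....2.3
After op 3 (add_cursor(9)): buffer="evnttwoqltwt" (len 12), cursors c1@6 c4@9 c2@11 c3@12, authorship ....1....2.3
After op 4 (insert('i')): buffer="evnttwioqlitwiti" (len 16), cursors c1@7 c4@11 c2@14 c3@16, authorship ....1.1...42.233
After op 5 (insert('i')): buffer="evnttwiioqliitwiitii" (len 20), cursors c1@8 c4@13 c2@17 c3@20, authorship ....1.11...442.22333
Authorship (.=original, N=cursor N): . . . . 1 . 1 1 . . . 4 4 2 . 2 2 3 3 3
Index 13: author = 2

Answer: cursor 2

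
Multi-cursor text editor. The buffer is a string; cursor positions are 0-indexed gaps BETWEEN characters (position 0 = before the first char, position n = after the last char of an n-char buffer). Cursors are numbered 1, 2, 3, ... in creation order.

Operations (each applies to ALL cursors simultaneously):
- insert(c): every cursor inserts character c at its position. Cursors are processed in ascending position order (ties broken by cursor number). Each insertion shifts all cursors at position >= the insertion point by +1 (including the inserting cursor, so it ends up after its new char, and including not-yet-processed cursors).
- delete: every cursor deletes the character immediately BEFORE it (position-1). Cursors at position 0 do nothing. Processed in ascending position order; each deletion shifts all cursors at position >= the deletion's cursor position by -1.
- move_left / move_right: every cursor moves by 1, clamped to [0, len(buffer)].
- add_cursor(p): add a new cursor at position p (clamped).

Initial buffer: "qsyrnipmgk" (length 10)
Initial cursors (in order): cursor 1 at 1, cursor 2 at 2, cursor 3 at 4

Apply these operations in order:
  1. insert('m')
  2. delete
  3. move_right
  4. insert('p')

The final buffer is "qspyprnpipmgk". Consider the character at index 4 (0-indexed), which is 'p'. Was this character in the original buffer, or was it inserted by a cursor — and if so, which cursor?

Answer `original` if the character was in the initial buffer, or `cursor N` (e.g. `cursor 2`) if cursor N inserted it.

Answer: cursor 2

Derivation:
After op 1 (insert('m')): buffer="qmsmyrmnipmgk" (len 13), cursors c1@2 c2@4 c3@7, authorship .1.2..3......
After op 2 (delete): buffer="qsyrnipmgk" (len 10), cursors c1@1 c2@2 c3@4, authorship ..........
After op 3 (move_right): buffer="qsyrnipmgk" (len 10), cursors c1@2 c2@3 c3@5, authorship ..........
After op 4 (insert('p')): buffer="qspyprnpipmgk" (len 13), cursors c1@3 c2@5 c3@8, authorship ..1.2..3.....
Authorship (.=original, N=cursor N): . . 1 . 2 . . 3 . . . . .
Index 4: author = 2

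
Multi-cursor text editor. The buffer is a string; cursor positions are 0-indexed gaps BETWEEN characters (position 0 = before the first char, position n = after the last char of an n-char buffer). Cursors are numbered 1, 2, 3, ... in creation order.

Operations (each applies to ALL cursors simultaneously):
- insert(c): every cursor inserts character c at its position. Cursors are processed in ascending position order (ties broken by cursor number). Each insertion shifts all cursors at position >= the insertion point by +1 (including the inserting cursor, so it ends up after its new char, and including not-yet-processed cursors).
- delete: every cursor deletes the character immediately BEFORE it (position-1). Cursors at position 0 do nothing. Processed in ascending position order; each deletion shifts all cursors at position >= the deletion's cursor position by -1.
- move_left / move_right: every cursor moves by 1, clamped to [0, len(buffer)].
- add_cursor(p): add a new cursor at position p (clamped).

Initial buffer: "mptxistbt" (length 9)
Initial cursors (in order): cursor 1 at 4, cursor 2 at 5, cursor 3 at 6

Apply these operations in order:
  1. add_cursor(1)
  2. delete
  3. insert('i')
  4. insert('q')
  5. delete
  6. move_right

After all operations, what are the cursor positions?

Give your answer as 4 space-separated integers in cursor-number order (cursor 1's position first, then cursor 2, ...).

After op 1 (add_cursor(1)): buffer="mptxistbt" (len 9), cursors c4@1 c1@4 c2@5 c3@6, authorship .........
After op 2 (delete): buffer="pttbt" (len 5), cursors c4@0 c1@2 c2@2 c3@2, authorship .....
After op 3 (insert('i')): buffer="iptiiitbt" (len 9), cursors c4@1 c1@6 c2@6 c3@6, authorship 4..123...
After op 4 (insert('q')): buffer="iqptiiiqqqtbt" (len 13), cursors c4@2 c1@10 c2@10 c3@10, authorship 44..123123...
After op 5 (delete): buffer="iptiiitbt" (len 9), cursors c4@1 c1@6 c2@6 c3@6, authorship 4..123...
After op 6 (move_right): buffer="iptiiitbt" (len 9), cursors c4@2 c1@7 c2@7 c3@7, authorship 4..123...

Answer: 7 7 7 2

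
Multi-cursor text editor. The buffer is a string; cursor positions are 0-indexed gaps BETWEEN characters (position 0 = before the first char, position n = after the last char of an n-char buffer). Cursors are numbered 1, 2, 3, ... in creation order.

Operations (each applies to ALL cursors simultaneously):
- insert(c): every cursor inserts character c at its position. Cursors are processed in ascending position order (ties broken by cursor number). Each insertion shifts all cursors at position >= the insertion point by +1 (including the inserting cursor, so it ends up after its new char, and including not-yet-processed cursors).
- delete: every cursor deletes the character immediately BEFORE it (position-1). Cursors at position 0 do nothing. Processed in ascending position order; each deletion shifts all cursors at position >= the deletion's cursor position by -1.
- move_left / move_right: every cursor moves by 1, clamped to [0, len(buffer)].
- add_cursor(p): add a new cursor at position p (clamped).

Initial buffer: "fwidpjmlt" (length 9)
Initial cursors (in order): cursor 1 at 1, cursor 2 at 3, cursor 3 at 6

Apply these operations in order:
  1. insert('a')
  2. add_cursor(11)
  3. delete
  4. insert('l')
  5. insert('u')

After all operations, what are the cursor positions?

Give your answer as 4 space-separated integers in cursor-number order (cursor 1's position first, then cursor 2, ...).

After op 1 (insert('a')): buffer="fawiadpjamlt" (len 12), cursors c1@2 c2@5 c3@9, authorship .1..2...3...
After op 2 (add_cursor(11)): buffer="fawiadpjamlt" (len 12), cursors c1@2 c2@5 c3@9 c4@11, authorship .1..2...3...
After op 3 (delete): buffer="fwidpjmt" (len 8), cursors c1@1 c2@3 c3@6 c4@7, authorship ........
After op 4 (insert('l')): buffer="flwildpjlmlt" (len 12), cursors c1@2 c2@5 c3@9 c4@11, authorship .1..2...3.4.
After op 5 (insert('u')): buffer="fluwiludpjlumlut" (len 16), cursors c1@3 c2@7 c3@12 c4@15, authorship .11..22...33.44.

Answer: 3 7 12 15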